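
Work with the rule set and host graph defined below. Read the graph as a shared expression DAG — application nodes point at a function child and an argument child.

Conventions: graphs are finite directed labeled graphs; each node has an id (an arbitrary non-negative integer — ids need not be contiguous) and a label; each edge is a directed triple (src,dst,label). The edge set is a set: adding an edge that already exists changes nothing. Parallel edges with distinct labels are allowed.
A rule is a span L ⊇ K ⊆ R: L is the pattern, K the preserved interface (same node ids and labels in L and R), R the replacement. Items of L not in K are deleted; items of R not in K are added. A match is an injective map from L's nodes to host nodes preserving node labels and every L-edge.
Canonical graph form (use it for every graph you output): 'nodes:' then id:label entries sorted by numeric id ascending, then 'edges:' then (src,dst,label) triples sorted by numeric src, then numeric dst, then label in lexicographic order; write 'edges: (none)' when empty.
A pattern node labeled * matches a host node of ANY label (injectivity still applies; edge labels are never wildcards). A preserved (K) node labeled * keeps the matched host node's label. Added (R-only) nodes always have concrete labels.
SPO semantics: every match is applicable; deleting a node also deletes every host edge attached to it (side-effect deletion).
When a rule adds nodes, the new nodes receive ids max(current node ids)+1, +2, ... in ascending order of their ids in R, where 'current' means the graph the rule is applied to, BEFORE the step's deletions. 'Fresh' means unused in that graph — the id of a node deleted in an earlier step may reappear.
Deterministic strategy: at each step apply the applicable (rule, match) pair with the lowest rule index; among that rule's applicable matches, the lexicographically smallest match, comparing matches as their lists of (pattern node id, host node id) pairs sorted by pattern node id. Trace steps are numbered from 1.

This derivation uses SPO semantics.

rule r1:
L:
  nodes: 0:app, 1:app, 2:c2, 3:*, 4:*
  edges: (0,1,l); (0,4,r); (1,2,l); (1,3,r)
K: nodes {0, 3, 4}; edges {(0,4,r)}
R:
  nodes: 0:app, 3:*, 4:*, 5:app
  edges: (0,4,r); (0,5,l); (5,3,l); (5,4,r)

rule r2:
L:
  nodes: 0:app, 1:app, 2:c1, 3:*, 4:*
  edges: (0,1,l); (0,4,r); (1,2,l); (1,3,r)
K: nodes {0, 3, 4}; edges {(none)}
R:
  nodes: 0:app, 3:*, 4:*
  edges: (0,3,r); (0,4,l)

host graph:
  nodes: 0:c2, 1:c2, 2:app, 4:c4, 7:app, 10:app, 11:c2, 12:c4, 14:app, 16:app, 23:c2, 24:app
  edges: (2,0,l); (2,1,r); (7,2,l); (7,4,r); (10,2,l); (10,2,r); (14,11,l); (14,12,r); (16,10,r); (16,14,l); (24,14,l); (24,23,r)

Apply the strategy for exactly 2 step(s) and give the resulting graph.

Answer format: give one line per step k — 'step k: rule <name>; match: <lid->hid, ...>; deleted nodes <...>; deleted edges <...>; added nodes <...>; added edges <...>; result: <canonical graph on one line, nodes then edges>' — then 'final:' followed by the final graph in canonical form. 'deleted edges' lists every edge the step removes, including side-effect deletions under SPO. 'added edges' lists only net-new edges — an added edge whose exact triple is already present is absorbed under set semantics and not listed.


step 1: rule r1; match: 0->7, 1->2, 2->0, 3->1, 4->4; deleted nodes 0, 2; deleted edges (2,0,l); (2,1,r); (7,2,l); (10,2,l); (10,2,r); added nodes 25; added edges (7,25,l); (25,1,l); (25,4,r); result: nodes: 1:c2, 4:c4, 7:app, 10:app, 11:c2, 12:c4, 14:app, 16:app, 23:c2, 24:app, 25:app edges: (7,4,r); (7,25,l); (14,11,l); (14,12,r); (16,10,r); (16,14,l); (24,14,l); (24,23,r); (25,1,l); (25,4,r)
step 2: rule r1; match: 0->16, 1->14, 2->11, 3->12, 4->10; deleted nodes 11, 14; deleted edges (14,11,l); (14,12,r); (16,14,l); (24,14,l); added nodes 26; added edges (16,26,l); (26,10,r); (26,12,l); result: nodes: 1:c2, 4:c4, 7:app, 10:app, 12:c4, 16:app, 23:c2, 24:app, 25:app, 26:app edges: (7,4,r); (7,25,l); (16,10,r); (16,26,l); (24,23,r); (25,1,l); (25,4,r); (26,10,r); (26,12,l)
final:
nodes: 1:c2, 4:c4, 7:app, 10:app, 12:c4, 16:app, 23:c2, 24:app, 25:app, 26:app
edges: (7,4,r); (7,25,l); (16,10,r); (16,26,l); (24,23,r); (25,1,l); (25,4,r); (26,10,r); (26,12,l)


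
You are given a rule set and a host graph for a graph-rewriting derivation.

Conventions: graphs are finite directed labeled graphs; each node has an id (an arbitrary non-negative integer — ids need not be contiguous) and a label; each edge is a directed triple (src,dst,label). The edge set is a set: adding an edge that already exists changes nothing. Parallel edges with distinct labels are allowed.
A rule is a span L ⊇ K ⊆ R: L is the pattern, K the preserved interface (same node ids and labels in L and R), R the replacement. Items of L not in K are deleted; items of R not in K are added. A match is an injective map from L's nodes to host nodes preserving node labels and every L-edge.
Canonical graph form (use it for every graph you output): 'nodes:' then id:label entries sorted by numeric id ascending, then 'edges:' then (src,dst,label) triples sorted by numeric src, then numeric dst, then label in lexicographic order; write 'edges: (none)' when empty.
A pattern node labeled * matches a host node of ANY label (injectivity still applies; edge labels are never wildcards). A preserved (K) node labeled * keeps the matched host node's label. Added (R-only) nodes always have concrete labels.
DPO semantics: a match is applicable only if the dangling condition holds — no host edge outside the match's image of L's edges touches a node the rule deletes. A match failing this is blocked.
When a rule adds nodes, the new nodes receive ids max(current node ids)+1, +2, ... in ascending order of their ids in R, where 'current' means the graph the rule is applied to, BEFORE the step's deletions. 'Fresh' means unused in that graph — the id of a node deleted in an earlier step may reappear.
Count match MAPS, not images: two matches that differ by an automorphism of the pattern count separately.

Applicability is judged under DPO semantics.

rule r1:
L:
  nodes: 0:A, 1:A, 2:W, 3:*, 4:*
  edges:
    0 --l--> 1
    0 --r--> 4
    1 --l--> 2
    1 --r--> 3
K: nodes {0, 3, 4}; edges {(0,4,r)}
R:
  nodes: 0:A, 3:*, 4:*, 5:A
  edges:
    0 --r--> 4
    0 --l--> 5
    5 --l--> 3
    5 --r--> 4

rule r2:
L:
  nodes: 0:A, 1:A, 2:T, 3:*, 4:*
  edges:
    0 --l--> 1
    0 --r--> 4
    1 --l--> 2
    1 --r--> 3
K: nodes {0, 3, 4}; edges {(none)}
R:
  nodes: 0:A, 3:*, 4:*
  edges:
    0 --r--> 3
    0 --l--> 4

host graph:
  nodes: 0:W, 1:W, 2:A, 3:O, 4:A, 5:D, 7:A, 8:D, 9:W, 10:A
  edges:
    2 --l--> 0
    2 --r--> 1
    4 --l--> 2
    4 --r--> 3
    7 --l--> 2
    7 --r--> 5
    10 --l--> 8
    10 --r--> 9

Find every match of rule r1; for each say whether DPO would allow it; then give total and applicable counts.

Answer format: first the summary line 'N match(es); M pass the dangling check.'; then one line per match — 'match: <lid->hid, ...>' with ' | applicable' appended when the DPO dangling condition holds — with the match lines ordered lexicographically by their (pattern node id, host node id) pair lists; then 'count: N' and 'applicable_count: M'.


2 match(es); 0 pass the dangling check.
match: 0->4, 1->2, 2->0, 3->1, 4->3
match: 0->7, 1->2, 2->0, 3->1, 4->5
count: 2
applicable_count: 0


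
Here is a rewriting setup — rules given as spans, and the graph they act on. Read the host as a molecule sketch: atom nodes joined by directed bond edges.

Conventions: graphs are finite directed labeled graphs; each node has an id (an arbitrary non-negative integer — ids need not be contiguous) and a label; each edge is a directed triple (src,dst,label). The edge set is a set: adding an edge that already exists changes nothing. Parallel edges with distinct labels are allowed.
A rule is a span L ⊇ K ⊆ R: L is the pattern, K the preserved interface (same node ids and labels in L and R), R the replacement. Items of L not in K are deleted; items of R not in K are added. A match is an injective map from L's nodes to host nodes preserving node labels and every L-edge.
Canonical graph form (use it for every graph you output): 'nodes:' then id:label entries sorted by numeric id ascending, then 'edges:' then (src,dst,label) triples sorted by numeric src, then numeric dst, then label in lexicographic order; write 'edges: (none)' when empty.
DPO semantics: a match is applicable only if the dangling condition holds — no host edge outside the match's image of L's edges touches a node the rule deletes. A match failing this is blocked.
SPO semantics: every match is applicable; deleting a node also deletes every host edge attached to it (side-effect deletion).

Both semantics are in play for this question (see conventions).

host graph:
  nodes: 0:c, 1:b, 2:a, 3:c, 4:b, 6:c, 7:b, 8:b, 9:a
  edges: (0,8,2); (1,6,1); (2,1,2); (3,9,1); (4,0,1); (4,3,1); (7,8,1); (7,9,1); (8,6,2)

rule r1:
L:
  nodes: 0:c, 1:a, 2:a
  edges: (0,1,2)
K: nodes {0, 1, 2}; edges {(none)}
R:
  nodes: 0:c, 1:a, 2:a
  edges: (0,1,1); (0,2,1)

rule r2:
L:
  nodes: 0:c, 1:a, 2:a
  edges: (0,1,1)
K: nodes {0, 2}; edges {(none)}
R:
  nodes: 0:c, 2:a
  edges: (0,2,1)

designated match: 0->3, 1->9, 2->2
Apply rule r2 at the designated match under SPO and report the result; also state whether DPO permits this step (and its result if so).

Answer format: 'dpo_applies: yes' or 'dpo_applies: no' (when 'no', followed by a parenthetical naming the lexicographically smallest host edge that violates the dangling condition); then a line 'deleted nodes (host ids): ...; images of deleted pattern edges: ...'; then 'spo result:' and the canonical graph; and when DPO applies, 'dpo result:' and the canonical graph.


dpo_applies: no
(the rule deletes node 9, which keeps host edge (7,9,1) outside the match image — the dangling condition fails, DPO blocks; SPO proceeds and side-deletes such edges)
deleted nodes (host ids): 9; images of deleted pattern edges: (3,9,1)
spo result:
nodes: 0:c, 1:b, 2:a, 3:c, 4:b, 6:c, 7:b, 8:b
edges: (0,8,2); (1,6,1); (2,1,2); (3,2,1); (4,0,1); (4,3,1); (7,8,1); (8,6,2)


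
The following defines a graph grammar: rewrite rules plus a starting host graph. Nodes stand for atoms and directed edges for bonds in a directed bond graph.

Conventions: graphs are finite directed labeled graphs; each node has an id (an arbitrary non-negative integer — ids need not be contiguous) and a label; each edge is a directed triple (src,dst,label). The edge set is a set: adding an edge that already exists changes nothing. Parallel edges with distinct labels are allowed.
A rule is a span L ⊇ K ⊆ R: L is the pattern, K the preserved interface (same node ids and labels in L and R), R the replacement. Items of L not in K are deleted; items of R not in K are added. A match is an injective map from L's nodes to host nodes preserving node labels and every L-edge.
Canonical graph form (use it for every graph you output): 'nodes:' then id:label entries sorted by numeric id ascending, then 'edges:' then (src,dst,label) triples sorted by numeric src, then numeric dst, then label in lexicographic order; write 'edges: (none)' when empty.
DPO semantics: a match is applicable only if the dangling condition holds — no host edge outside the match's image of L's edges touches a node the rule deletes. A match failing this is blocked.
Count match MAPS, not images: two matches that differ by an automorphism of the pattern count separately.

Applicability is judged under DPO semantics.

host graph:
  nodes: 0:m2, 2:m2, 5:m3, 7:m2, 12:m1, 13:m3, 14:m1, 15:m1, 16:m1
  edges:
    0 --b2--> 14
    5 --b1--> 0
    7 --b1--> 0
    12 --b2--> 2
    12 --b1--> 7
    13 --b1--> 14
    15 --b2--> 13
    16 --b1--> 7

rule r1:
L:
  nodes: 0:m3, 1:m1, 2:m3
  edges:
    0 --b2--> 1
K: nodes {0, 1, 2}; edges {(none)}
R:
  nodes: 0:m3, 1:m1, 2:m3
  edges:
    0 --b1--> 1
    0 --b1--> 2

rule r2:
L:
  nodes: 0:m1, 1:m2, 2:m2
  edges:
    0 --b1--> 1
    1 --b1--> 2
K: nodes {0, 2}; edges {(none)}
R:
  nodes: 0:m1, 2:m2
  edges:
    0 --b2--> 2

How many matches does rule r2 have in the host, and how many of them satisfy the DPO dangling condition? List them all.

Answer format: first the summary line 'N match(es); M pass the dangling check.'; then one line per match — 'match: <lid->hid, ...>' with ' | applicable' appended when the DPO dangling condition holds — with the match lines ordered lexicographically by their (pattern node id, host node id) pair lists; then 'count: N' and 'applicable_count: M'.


2 match(es); 0 pass the dangling check.
match: 0->12, 1->7, 2->0
match: 0->16, 1->7, 2->0
count: 2
applicable_count: 0


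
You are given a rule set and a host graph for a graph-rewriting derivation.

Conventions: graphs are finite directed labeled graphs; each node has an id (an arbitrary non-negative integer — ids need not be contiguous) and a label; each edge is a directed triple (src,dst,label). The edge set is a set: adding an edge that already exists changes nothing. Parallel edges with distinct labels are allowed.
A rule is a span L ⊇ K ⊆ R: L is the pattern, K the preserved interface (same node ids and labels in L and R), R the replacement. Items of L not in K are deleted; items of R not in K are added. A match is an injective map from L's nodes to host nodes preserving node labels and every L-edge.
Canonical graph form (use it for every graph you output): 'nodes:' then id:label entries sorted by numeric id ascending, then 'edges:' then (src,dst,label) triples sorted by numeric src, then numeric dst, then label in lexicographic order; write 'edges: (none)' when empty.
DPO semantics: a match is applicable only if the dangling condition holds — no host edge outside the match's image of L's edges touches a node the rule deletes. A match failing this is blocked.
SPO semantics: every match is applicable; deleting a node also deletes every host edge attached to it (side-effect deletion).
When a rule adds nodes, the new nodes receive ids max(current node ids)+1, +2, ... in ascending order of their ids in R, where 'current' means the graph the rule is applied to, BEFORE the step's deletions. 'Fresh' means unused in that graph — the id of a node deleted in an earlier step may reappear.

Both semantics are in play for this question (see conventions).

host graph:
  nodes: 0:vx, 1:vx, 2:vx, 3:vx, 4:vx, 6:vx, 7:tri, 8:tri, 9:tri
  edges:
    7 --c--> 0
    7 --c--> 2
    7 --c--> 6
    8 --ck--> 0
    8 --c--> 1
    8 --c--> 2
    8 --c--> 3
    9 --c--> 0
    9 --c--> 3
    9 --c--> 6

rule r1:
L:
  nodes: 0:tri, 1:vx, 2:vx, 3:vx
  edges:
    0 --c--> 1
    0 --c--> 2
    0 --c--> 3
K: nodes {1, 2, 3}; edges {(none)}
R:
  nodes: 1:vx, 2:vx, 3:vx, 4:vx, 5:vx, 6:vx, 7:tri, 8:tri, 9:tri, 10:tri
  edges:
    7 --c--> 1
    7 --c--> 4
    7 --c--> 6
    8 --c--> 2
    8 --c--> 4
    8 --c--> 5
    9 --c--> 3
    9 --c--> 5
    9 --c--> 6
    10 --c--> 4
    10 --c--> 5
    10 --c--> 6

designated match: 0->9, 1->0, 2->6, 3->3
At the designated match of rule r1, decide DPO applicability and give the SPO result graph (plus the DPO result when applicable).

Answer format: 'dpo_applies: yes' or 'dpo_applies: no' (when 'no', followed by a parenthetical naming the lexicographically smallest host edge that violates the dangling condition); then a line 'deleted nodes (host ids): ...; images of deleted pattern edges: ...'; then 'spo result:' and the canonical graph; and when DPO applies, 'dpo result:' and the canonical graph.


dpo_applies: yes
deleted nodes (host ids): 9; images of deleted pattern edges: (9,0,c); (9,3,c); (9,6,c)
spo result:
nodes: 0:vx, 1:vx, 2:vx, 3:vx, 4:vx, 6:vx, 7:tri, 8:tri, 10:vx, 11:vx, 12:vx, 13:tri, 14:tri, 15:tri, 16:tri
edges: (7,0,c); (7,2,c); (7,6,c); (8,0,ck); (8,1,c); (8,2,c); (8,3,c); (13,0,c); (13,10,c); (13,12,c); (14,6,c); (14,10,c); (14,11,c); (15,3,c); (15,11,c); (15,12,c); (16,10,c); (16,11,c); (16,12,c)
dpo result:
nodes: 0:vx, 1:vx, 2:vx, 3:vx, 4:vx, 6:vx, 7:tri, 8:tri, 10:vx, 11:vx, 12:vx, 13:tri, 14:tri, 15:tri, 16:tri
edges: (7,0,c); (7,2,c); (7,6,c); (8,0,ck); (8,1,c); (8,2,c); (8,3,c); (13,0,c); (13,10,c); (13,12,c); (14,6,c); (14,10,c); (14,11,c); (15,3,c); (15,11,c); (15,12,c); (16,10,c); (16,11,c); (16,12,c)


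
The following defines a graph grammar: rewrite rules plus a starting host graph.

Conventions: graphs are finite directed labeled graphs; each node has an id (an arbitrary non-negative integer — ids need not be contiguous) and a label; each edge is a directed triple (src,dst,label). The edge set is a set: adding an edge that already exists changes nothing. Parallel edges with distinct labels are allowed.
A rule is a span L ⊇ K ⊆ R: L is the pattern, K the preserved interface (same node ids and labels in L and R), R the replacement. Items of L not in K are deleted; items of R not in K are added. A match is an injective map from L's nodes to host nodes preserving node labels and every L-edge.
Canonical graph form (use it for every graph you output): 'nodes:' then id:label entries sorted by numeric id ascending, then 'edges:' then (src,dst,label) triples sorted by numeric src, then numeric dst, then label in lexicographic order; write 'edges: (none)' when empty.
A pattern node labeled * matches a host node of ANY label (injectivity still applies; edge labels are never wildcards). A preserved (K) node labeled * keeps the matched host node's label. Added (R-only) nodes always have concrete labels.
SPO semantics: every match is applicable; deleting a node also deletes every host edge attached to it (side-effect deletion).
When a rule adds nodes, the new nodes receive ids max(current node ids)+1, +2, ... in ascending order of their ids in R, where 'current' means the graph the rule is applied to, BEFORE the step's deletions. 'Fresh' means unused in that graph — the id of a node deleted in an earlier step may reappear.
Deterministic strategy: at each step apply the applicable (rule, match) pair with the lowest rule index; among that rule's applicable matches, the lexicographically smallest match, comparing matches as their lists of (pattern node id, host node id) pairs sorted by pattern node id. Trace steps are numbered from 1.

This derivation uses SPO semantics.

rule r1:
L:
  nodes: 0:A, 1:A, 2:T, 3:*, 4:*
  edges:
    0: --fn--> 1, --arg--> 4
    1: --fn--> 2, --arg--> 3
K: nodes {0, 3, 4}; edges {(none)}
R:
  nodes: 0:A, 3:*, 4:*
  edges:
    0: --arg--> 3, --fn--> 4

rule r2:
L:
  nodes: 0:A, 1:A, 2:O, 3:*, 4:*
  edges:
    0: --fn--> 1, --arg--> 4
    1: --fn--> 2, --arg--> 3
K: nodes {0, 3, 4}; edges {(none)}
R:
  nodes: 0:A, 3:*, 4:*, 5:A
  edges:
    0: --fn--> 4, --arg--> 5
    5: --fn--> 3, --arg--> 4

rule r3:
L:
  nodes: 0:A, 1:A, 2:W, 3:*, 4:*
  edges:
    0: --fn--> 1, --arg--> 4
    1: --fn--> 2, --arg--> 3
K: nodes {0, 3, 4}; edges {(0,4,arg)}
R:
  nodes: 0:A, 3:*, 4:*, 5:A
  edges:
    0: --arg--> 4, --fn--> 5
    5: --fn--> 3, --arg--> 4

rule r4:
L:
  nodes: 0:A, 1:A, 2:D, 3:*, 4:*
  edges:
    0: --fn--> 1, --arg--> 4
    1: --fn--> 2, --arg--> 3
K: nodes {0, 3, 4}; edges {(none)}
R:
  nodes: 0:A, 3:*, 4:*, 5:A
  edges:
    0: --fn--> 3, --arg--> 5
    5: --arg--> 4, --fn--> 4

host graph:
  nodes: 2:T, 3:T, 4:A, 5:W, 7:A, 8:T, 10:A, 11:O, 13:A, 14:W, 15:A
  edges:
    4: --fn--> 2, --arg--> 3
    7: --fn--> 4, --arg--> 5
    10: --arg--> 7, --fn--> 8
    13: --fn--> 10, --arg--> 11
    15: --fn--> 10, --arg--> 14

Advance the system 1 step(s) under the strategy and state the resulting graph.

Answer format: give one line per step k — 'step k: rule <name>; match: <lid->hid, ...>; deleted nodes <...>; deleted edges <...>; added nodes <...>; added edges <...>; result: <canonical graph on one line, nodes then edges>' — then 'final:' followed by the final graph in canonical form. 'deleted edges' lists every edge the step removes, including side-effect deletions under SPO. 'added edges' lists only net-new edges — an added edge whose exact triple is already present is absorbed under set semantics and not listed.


step 1: rule r1; match: 0->7, 1->4, 2->2, 3->3, 4->5; deleted nodes 2, 4; deleted edges (4,2,fn); (4,3,arg); (7,4,fn); (7,5,arg); added nodes (none); added edges (7,3,arg); (7,5,fn); result: nodes: 3:T, 5:W, 7:A, 8:T, 10:A, 11:O, 13:A, 14:W, 15:A edges: (7,3,arg); (7,5,fn); (10,7,arg); (10,8,fn); (13,10,fn); (13,11,arg); (15,10,fn); (15,14,arg)
final:
nodes: 3:T, 5:W, 7:A, 8:T, 10:A, 11:O, 13:A, 14:W, 15:A
edges: (7,3,arg); (7,5,fn); (10,7,arg); (10,8,fn); (13,10,fn); (13,11,arg); (15,10,fn); (15,14,arg)


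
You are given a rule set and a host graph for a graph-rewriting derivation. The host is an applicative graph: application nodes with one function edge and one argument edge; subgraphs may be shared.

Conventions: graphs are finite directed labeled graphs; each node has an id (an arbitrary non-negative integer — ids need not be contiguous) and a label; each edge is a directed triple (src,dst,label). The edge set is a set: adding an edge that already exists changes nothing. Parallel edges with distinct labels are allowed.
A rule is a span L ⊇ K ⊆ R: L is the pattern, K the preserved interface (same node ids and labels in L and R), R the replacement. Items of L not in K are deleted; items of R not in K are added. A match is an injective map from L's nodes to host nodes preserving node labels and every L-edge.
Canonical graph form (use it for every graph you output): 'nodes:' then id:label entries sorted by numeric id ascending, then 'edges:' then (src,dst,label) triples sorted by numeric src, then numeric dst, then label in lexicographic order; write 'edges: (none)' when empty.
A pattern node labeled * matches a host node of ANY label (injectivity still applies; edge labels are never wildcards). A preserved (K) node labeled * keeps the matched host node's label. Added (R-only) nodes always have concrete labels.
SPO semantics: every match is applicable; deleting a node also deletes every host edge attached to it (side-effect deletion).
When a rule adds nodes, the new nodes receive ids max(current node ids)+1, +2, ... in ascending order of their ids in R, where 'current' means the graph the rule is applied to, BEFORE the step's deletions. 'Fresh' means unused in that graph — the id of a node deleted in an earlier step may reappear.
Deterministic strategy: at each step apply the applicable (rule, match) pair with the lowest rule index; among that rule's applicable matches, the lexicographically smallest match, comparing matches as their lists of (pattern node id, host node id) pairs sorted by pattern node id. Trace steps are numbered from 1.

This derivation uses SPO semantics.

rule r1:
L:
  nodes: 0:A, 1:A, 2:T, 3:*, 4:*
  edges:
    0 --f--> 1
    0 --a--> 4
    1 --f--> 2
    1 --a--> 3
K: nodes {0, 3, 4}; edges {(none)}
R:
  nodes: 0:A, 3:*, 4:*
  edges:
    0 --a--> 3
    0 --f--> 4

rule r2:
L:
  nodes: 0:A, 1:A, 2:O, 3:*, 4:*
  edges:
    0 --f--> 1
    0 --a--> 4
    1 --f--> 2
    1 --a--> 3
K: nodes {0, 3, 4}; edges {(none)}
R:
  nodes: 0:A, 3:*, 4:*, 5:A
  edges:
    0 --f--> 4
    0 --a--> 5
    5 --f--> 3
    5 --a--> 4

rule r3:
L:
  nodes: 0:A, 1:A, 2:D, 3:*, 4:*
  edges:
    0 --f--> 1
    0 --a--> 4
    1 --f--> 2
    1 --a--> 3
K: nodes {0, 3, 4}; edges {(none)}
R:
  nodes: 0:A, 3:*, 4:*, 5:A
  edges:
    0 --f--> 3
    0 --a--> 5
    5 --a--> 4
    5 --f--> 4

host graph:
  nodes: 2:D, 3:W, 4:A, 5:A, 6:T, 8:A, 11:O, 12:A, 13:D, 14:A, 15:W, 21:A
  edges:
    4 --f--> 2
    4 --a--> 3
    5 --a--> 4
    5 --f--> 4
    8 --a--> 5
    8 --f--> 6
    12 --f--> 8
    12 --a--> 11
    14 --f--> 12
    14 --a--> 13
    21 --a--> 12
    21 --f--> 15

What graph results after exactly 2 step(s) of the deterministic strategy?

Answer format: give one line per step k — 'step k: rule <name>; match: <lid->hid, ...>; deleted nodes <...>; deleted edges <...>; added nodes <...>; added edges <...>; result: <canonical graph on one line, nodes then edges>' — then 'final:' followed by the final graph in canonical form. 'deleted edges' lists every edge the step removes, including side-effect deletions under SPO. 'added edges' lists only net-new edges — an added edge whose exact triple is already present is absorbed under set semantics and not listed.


step 1: rule r1; match: 0->12, 1->8, 2->6, 3->5, 4->11; deleted nodes 6, 8; deleted edges (8,5,a); (8,6,f); (12,8,f); (12,11,a); added nodes (none); added edges (12,5,a); (12,11,f); result: nodes: 2:D, 3:W, 4:A, 5:A, 11:O, 12:A, 13:D, 14:A, 15:W, 21:A edges: (4,2,f); (4,3,a); (5,4,a); (5,4,f); (12,5,a); (12,11,f); (14,12,f); (14,13,a); (21,12,a); (21,15,f)
step 2: rule r2; match: 0->14, 1->12, 2->11, 3->5, 4->13; deleted nodes 11, 12; deleted edges (12,5,a); (12,11,f); (14,12,f); (14,13,a); (21,12,a); added nodes 22; added edges (14,13,f); (14,22,a); (22,5,f); (22,13,a); result: nodes: 2:D, 3:W, 4:A, 5:A, 13:D, 14:A, 15:W, 21:A, 22:A edges: (4,2,f); (4,3,a); (5,4,a); (5,4,f); (14,13,f); (14,22,a); (21,15,f); (22,5,f); (22,13,a)
final:
nodes: 2:D, 3:W, 4:A, 5:A, 13:D, 14:A, 15:W, 21:A, 22:A
edges: (4,2,f); (4,3,a); (5,4,a); (5,4,f); (14,13,f); (14,22,a); (21,15,f); (22,5,f); (22,13,a)


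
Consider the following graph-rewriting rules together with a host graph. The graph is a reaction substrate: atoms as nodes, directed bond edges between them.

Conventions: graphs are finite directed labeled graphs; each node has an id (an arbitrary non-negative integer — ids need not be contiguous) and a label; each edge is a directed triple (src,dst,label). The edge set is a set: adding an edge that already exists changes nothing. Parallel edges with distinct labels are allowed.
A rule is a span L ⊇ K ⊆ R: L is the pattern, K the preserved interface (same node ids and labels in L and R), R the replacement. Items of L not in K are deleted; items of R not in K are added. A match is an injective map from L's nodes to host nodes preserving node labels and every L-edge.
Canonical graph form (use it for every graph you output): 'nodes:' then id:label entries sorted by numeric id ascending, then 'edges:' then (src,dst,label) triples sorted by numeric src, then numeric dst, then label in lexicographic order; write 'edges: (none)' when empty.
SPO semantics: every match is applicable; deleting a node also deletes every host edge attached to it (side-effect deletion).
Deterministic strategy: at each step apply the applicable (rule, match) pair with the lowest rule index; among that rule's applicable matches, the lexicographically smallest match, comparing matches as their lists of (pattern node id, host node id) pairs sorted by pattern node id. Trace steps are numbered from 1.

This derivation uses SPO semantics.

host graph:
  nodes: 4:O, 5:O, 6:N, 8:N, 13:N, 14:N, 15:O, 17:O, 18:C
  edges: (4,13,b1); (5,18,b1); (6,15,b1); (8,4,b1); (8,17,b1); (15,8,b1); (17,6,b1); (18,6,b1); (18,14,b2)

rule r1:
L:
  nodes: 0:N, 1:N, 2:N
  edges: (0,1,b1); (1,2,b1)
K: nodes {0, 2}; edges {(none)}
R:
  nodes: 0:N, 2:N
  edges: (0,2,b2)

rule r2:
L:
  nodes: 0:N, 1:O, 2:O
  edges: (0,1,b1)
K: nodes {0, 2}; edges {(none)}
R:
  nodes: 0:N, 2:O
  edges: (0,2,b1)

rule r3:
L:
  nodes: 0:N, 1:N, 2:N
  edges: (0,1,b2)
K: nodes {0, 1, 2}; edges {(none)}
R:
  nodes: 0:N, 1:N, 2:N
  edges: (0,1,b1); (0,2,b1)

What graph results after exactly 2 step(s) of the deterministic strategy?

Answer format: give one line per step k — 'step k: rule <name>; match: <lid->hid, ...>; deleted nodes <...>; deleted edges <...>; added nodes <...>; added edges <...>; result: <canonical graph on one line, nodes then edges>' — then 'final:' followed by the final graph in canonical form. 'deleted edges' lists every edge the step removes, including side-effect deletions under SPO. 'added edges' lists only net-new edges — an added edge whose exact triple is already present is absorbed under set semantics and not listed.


step 1: rule r2; match: 0->6, 1->15, 2->4; deleted nodes 15; deleted edges (6,15,b1); (15,8,b1); added nodes (none); added edges (6,4,b1); result: nodes: 4:O, 5:O, 6:N, 8:N, 13:N, 14:N, 17:O, 18:C edges: (4,13,b1); (5,18,b1); (6,4,b1); (8,4,b1); (8,17,b1); (17,6,b1); (18,6,b1); (18,14,b2)
step 2: rule r2; match: 0->6, 1->4, 2->5; deleted nodes 4; deleted edges (4,13,b1); (6,4,b1); (8,4,b1); added nodes (none); added edges (6,5,b1); result: nodes: 5:O, 6:N, 8:N, 13:N, 14:N, 17:O, 18:C edges: (5,18,b1); (6,5,b1); (8,17,b1); (17,6,b1); (18,6,b1); (18,14,b2)
final:
nodes: 5:O, 6:N, 8:N, 13:N, 14:N, 17:O, 18:C
edges: (5,18,b1); (6,5,b1); (8,17,b1); (17,6,b1); (18,6,b1); (18,14,b2)


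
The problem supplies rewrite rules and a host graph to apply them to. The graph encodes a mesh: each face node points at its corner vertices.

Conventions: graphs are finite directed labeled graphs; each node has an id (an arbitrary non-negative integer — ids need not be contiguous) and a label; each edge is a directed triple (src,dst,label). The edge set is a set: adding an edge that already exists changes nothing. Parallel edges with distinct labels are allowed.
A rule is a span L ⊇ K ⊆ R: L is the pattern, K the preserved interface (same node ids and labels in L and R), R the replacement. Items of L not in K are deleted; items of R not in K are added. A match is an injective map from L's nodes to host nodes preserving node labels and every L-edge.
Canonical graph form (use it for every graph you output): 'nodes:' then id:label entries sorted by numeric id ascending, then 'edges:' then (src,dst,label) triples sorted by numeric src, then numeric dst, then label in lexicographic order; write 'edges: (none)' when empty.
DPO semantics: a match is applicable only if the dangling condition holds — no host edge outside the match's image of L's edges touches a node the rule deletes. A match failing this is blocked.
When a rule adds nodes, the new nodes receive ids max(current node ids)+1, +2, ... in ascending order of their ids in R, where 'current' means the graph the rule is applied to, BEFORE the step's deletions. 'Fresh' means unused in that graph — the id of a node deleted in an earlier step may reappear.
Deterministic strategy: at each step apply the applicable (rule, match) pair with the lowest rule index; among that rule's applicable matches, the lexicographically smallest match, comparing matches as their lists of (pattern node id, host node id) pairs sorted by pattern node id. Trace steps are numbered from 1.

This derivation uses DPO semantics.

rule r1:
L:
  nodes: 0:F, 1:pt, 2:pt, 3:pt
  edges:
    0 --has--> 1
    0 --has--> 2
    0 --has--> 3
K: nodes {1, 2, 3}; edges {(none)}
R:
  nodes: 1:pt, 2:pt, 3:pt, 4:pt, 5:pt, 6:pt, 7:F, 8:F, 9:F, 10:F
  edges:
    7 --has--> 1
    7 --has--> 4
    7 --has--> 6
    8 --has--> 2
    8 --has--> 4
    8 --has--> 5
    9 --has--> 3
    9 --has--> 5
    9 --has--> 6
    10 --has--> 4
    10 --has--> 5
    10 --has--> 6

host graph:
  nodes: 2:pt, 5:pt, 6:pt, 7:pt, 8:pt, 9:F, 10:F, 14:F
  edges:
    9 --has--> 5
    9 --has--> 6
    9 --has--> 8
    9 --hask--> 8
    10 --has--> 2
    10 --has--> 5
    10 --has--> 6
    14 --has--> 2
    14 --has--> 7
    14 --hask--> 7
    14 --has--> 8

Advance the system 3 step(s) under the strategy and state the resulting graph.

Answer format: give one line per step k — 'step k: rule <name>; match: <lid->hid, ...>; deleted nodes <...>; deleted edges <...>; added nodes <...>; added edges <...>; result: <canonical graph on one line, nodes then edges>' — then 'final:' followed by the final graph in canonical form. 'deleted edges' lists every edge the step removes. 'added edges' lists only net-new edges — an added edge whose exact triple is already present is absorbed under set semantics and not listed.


step 1: rule r1; match: 0->10, 1->2, 2->5, 3->6; deleted nodes 10; deleted edges (10,2,has); (10,5,has); (10,6,has); added nodes 15, 16, 17, 18, 19, 20, 21; added edges (18,2,has); (18,15,has); (18,17,has); (19,5,has); (19,15,has); (19,16,has); (20,6,has); (20,16,has); (20,17,has); (21,15,has); (21,16,has); (21,17,has); result: nodes: 2:pt, 5:pt, 6:pt, 7:pt, 8:pt, 9:F, 14:F, 15:pt, 16:pt, 17:pt, 18:F, 19:F, 20:F, 21:F edges: (9,5,has); (9,6,has); (9,8,has); (9,8,hask); (14,2,has); (14,7,has); (14,7,hask); (14,8,has); (18,2,has); (18,15,has); (18,17,has); (19,5,has); (19,15,has); (19,16,has); (20,6,has); (20,16,has); (20,17,has); (21,15,has); (21,16,has); (21,17,has)
step 2: rule r1; match: 0->18, 1->2, 2->15, 3->17; deleted nodes 18; deleted edges (18,2,has); (18,15,has); (18,17,has); added nodes 22, 23, 24, 25, 26, 27, 28; added edges (25,2,has); (25,22,has); (25,24,has); (26,15,has); (26,22,has); (26,23,has); (27,17,has); (27,23,has); (27,24,has); (28,22,has); (28,23,has); (28,24,has); result: nodes: 2:pt, 5:pt, 6:pt, 7:pt, 8:pt, 9:F, 14:F, 15:pt, 16:pt, 17:pt, 19:F, 20:F, 21:F, 22:pt, 23:pt, 24:pt, 25:F, 26:F, 27:F, 28:F edges: (9,5,has); (9,6,has); (9,8,has); (9,8,hask); (14,2,has); (14,7,has); (14,7,hask); (14,8,has); (19,5,has); (19,15,has); (19,16,has); (20,6,has); (20,16,has); (20,17,has); (21,15,has); (21,16,has); (21,17,has); (25,2,has); (25,22,has); (25,24,has); (26,15,has); (26,22,has); (26,23,has); (27,17,has); (27,23,has); (27,24,has); (28,22,has); (28,23,has); (28,24,has)
step 3: rule r1; match: 0->19, 1->5, 2->15, 3->16; deleted nodes 19; deleted edges (19,5,has); (19,15,has); (19,16,has); added nodes 29, 30, 31, 32, 33, 34, 35; added edges (32,5,has); (32,29,has); (32,31,has); (33,15,has); (33,29,has); (33,30,has); (34,16,has); (34,30,has); (34,31,has); (35,29,has); (35,30,has); (35,31,has); result: nodes: 2:pt, 5:pt, 6:pt, 7:pt, 8:pt, 9:F, 14:F, 15:pt, 16:pt, 17:pt, 20:F, 21:F, 22:pt, 23:pt, 24:pt, 25:F, 26:F, 27:F, 28:F, 29:pt, 30:pt, 31:pt, 32:F, 33:F, 34:F, 35:F edges: (9,5,has); (9,6,has); (9,8,has); (9,8,hask); (14,2,has); (14,7,has); (14,7,hask); (14,8,has); (20,6,has); (20,16,has); (20,17,has); (21,15,has); (21,16,has); (21,17,has); (25,2,has); (25,22,has); (25,24,has); (26,15,has); (26,22,has); (26,23,has); (27,17,has); (27,23,has); (27,24,has); (28,22,has); (28,23,has); (28,24,has); (32,5,has); (32,29,has); (32,31,has); (33,15,has); (33,29,has); (33,30,has); (34,16,has); (34,30,has); (34,31,has); (35,29,has); (35,30,has); (35,31,has)
final:
nodes: 2:pt, 5:pt, 6:pt, 7:pt, 8:pt, 9:F, 14:F, 15:pt, 16:pt, 17:pt, 20:F, 21:F, 22:pt, 23:pt, 24:pt, 25:F, 26:F, 27:F, 28:F, 29:pt, 30:pt, 31:pt, 32:F, 33:F, 34:F, 35:F
edges: (9,5,has); (9,6,has); (9,8,has); (9,8,hask); (14,2,has); (14,7,has); (14,7,hask); (14,8,has); (20,6,has); (20,16,has); (20,17,has); (21,15,has); (21,16,has); (21,17,has); (25,2,has); (25,22,has); (25,24,has); (26,15,has); (26,22,has); (26,23,has); (27,17,has); (27,23,has); (27,24,has); (28,22,has); (28,23,has); (28,24,has); (32,5,has); (32,29,has); (32,31,has); (33,15,has); (33,29,has); (33,30,has); (34,16,has); (34,30,has); (34,31,has); (35,29,has); (35,30,has); (35,31,has)


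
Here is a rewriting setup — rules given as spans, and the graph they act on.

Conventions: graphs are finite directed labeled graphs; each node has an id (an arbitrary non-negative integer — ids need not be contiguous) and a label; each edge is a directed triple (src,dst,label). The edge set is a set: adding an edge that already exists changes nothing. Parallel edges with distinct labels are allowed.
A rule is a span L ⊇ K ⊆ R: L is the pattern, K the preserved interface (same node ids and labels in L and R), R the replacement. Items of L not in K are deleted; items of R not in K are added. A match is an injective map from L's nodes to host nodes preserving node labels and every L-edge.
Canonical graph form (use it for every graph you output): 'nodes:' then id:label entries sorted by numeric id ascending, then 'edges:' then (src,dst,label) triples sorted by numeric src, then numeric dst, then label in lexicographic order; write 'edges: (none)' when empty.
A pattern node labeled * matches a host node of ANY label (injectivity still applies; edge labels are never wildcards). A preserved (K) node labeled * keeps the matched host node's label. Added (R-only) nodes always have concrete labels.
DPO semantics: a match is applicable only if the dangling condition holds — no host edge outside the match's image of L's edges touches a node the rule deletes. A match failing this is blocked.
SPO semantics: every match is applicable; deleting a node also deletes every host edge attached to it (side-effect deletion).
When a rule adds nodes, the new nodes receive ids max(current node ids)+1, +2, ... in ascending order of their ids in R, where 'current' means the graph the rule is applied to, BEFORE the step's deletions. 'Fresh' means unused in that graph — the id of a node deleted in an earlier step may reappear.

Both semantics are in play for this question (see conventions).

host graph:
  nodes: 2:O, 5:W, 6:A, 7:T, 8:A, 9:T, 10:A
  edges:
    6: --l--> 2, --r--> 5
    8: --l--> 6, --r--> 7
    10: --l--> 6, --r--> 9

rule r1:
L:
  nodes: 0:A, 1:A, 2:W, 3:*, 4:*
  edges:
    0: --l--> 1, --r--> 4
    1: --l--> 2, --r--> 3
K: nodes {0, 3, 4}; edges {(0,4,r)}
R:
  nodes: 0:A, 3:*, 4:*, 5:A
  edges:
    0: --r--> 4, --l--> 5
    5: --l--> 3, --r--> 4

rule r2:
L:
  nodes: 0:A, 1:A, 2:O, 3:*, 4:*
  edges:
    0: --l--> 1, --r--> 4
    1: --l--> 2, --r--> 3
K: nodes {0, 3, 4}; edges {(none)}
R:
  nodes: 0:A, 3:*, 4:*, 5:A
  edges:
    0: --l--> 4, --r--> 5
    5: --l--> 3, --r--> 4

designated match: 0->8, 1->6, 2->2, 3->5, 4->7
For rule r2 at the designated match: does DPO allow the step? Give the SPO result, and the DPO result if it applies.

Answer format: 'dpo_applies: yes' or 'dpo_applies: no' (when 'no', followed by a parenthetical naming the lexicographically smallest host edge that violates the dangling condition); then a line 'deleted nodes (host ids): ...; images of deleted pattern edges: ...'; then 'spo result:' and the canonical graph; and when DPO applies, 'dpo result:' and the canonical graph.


dpo_applies: no
(the rule deletes node 6, which keeps host edge (10,6,l) outside the match image — the dangling condition fails, DPO blocks; SPO proceeds and side-deletes such edges)
deleted nodes (host ids): 2, 6; images of deleted pattern edges: (6,2,l); (6,5,r); (8,6,l); (8,7,r)
spo result:
nodes: 5:W, 7:T, 8:A, 9:T, 10:A, 11:A
edges: (8,7,l); (8,11,r); (10,9,r); (11,5,l); (11,7,r)


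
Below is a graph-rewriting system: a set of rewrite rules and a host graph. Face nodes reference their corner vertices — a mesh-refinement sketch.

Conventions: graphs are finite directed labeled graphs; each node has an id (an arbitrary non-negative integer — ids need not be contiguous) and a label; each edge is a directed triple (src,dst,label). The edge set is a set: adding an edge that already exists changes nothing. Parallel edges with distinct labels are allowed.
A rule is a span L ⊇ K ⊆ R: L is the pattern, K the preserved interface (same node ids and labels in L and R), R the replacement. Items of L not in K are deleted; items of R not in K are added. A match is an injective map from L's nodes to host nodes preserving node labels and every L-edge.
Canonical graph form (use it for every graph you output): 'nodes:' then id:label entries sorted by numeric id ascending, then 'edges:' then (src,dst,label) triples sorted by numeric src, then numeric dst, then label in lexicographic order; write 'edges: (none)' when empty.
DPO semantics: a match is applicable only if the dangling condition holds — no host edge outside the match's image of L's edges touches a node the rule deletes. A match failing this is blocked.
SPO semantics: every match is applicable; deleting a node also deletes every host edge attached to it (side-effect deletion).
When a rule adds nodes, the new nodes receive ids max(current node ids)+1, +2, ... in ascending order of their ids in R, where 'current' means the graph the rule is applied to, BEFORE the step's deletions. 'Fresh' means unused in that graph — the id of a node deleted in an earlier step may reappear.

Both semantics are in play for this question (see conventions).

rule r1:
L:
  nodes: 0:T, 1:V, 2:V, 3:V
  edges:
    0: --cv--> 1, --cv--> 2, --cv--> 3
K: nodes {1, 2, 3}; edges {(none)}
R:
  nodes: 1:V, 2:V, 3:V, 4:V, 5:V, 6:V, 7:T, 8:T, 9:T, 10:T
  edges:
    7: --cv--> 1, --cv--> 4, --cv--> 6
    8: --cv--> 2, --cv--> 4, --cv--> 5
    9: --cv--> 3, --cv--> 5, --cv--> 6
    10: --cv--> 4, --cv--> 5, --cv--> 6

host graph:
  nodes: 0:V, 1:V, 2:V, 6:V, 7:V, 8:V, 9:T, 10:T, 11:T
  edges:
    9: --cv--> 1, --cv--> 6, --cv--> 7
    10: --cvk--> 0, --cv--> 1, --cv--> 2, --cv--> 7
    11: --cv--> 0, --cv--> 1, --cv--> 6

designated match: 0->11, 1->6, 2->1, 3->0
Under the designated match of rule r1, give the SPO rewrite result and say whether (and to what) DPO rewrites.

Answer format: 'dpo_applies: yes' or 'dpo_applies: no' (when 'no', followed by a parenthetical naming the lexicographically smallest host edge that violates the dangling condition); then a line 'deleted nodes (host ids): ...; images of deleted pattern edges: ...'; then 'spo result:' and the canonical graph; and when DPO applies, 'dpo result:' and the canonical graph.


dpo_applies: yes
deleted nodes (host ids): 11; images of deleted pattern edges: (11,0,cv); (11,1,cv); (11,6,cv)
spo result:
nodes: 0:V, 1:V, 2:V, 6:V, 7:V, 8:V, 9:T, 10:T, 12:V, 13:V, 14:V, 15:T, 16:T, 17:T, 18:T
edges: (9,1,cv); (9,6,cv); (9,7,cv); (10,0,cvk); (10,1,cv); (10,2,cv); (10,7,cv); (15,6,cv); (15,12,cv); (15,14,cv); (16,1,cv); (16,12,cv); (16,13,cv); (17,0,cv); (17,13,cv); (17,14,cv); (18,12,cv); (18,13,cv); (18,14,cv)
dpo result:
nodes: 0:V, 1:V, 2:V, 6:V, 7:V, 8:V, 9:T, 10:T, 12:V, 13:V, 14:V, 15:T, 16:T, 17:T, 18:T
edges: (9,1,cv); (9,6,cv); (9,7,cv); (10,0,cvk); (10,1,cv); (10,2,cv); (10,7,cv); (15,6,cv); (15,12,cv); (15,14,cv); (16,1,cv); (16,12,cv); (16,13,cv); (17,0,cv); (17,13,cv); (17,14,cv); (18,12,cv); (18,13,cv); (18,14,cv)
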